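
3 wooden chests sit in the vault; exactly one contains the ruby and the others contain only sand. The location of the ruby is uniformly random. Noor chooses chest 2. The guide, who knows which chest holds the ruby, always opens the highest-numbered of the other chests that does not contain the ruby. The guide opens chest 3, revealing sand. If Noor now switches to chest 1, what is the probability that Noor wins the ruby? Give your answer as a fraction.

Consider each possible location of the ruby in turn.
If it is in either of chests 1 and 2 (prior 1/3 each): chest 3 is the highest-numbered option available, probability 1; weight (1/3)·1 = 1/3 each.
If it is in chest 3 (prior 1/3): the guide opened chest 3, so this case is ruled out; weight (1/3)·0 = 0.
The weights sum to 2/3.
So P(the ruby in chest 1 | the guide opened chest 3) = (1/3) / (2/3) = 1/2.

1/2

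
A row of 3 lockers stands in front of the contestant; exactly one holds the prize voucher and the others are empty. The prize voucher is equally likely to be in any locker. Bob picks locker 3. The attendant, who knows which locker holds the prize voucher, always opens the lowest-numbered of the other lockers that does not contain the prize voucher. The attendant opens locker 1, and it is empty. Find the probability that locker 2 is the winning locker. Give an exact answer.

1/2

Apply Bayes' rule, conditioning on where the prize voucher actually is.
If it is in locker 1 (prior 1/3): the attendant opened locker 1, so this case is ruled out; weight (1/3)·0 = 0.
If it is in either of lockers 2 and 3 (prior 1/3 each): locker 1 is the lowest-numbered option available, probability 1; weight (1/3)·1 = 1/3 each.
The weights sum to 2/3.
So P(the prize voucher in locker 2 | the attendant opened locker 1) = (1/3) / (2/3) = 1/2.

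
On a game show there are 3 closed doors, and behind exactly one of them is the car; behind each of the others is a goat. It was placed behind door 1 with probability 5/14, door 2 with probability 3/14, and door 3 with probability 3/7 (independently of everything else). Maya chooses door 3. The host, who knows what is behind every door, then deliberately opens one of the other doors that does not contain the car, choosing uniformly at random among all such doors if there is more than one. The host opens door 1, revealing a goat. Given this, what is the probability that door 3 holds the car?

1/2

Apply Bayes' rule, conditioning on where the car actually is.
If it is behind door 1 (prior 5/14): the host opened door 1, so this case is ruled out; weight (5/14)·0 = 0.
If it is behind door 2 (prior 3/14): the host has no choice, probability 1; weight (3/14)·1 = 3/14.
If it is behind door 3 (prior 3/7): the host has 2 equally likely choices, so probability 1/2; weight (3/7)·(1/2) = 3/14.
The weights sum to 3/7.
So P(the car behind door 3 | the host opened door 1) = (3/14) / (3/7) = 1/2.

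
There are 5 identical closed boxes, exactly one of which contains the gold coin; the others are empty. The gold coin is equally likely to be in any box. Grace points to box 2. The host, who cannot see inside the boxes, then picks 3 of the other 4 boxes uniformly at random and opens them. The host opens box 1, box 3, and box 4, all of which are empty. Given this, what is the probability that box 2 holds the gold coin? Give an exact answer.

Because the host chose which boxes to open without knowing where the gold coin is, the choice is independent of the prize location. Learning that none of the 3 opened boxes holds the gold coin simply rules out those 3 locations and leaves the remaining 2 boxes still equally likely by symmetry.
So P(the gold coin in box 2) = 1/2.

1/2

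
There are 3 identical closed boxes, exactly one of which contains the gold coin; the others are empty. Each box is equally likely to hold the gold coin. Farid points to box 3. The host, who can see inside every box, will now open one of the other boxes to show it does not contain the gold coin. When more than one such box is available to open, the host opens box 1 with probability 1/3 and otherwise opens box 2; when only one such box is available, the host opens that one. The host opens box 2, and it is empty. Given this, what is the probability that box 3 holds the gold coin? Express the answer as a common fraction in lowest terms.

2/5

Apply Bayes' rule, conditioning on where the gold coin actually is.
If it is in box 1 (prior 1/3): only box 2 is available, probability 1; weight (1/3)·1 = 1/3.
If it is in box 2 (prior 1/3): the host opened box 2, so this case is ruled out; weight (1/3)·0 = 0.
If it is in box 3 (prior 1/3): box 1 is available but not opened, probability 2/3; weight (1/3)·(2/3) = 2/9.
The weights sum to 5/9.
So P(the gold coin in box 3 | the host opened box 2) = (2/9) / (5/9) = 2/5.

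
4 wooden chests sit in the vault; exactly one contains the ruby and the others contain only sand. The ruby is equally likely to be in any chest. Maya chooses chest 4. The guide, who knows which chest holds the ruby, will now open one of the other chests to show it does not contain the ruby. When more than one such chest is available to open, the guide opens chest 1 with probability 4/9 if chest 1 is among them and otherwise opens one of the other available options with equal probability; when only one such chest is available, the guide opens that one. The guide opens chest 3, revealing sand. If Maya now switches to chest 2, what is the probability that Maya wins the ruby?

5/12

Apply Bayes' rule, conditioning on where the ruby actually is.
If it is in chest 1 (prior 1/4): chest 1 holds the prize so is unavailable; the guide chooses uniformly among the 2 others, probability 1/2; weight (1/4)·(1/2) = 1/8.
If it is in chest 2 (prior 1/4): chest 1 is available but not opened, probability 5/9; weight (1/4)·(5/9) = 5/36.
If it is in chest 3 (prior 1/4): the guide opened chest 3, so this case is ruled out; weight (1/4)·0 = 0.
If it is in chest 4 (prior 1/4): chest 1 is available but not opened; chest 3 gets probability (1 − 4/9)/2 = 5/18; weight (1/4)·(5/18) = 5/72.
The weights sum to 1/3.
So P(the ruby in chest 2 | the guide opened chest 3) = (5/36) / (1/3) = 5/12.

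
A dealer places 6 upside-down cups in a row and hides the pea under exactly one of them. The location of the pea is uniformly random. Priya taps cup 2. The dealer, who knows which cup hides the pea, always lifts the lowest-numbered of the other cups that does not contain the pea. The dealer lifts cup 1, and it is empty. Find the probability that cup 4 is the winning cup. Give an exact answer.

Consider each possible location of the pea in turn.
If it is under cup 1 (prior 1/6): the dealer opened cup 1, so this case is ruled out; weight (1/6)·0 = 0.
If it is under any of cups 2, 3, 4, 5, and 6 (prior 1/6 each): cup 1 is the lowest-numbered option available, probability 1; weight (1/6)·1 = 1/6 each.
The weights sum to 5/6.
So P(the pea under cup 4 | the dealer opened cup 1) = (1/6) / (5/6) = 1/5.

1/5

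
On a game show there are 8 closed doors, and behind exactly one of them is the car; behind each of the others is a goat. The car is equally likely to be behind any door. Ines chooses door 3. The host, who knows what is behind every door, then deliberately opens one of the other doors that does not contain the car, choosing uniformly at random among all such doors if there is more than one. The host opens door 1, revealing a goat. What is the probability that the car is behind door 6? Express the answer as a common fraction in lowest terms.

7/48

Consider each possible location of the car in turn.
If it is behind door 1 (prior 1/8): the host opened door 1, so this case is ruled out; weight (1/8)·0 = 0.
If it is behind any of doors 2, 4, 5, 6, 7, and 8 (prior 1/8 each): the host has 6 equally likely choices, so probability 1/6; weight (1/8)·(1/6) = 1/48 each.
If it is behind door 3 (prior 1/8): the host has 7 equally likely choices, so probability 1/7; weight (1/8)·(1/7) = 1/56.
The weights sum to 1/7.
So P(the car behind door 6 | the host opened door 1) = (1/48) / (1/7) = 7/48.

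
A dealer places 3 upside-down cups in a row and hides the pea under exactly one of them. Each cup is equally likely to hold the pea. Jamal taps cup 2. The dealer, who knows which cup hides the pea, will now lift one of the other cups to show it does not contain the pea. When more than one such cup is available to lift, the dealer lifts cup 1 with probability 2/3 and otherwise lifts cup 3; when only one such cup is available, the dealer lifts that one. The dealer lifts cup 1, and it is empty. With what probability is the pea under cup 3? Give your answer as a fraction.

3/5

Consider each possible location of the pea in turn.
If it is under cup 1 (prior 1/3): the dealer opened cup 1, so this case is ruled out; weight (1/3)·0 = 0.
If it is under cup 2 (prior 1/3): cup 1 is available, opened with probability 2/3; weight (1/3)·(2/3) = 2/9.
If it is under cup 3 (prior 1/3): only cup 1 is available, probability 1; weight (1/3)·1 = 1/3.
The weights sum to 5/9.
So P(the pea under cup 3 | the dealer opened cup 1) = (1/3) / (5/9) = 3/5.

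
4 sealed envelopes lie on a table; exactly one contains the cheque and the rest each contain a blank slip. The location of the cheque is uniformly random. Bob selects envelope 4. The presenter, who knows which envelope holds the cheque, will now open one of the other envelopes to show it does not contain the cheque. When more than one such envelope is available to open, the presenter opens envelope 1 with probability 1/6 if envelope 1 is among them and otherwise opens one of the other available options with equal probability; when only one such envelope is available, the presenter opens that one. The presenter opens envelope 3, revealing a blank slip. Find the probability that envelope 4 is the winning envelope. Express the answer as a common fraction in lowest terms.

5/21

Apply Bayes' rule, conditioning on where the cheque actually is.
If it is in envelope 1 (prior 1/4): envelope 1 holds the prize so is unavailable; the presenter chooses uniformly among the 2 others, probability 1/2; weight (1/4)·(1/2) = 1/8.
If it is in envelope 2 (prior 1/4): envelope 1 is available but not opened, probability 5/6; weight (1/4)·(5/6) = 5/24.
If it is in envelope 3 (prior 1/4): the presenter opened envelope 3, so this case is ruled out; weight (1/4)·0 = 0.
If it is in envelope 4 (prior 1/4): envelope 1 is available but not opened; envelope 3 gets probability (1 − 1/6)/2 = 5/12; weight (1/4)·(5/12) = 5/48.
The weights sum to 7/16.
So P(the cheque in envelope 4 | the presenter opened envelope 3) = (5/48) / (7/16) = 5/21.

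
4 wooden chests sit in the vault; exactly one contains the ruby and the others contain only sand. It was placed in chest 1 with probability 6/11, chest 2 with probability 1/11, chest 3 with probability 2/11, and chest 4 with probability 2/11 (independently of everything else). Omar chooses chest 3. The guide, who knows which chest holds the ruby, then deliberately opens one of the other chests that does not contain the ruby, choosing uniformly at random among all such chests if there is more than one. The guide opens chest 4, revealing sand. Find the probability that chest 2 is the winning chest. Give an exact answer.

Condition on the true location of the ruby.
If it is in chest 1 (prior 6/11): the guide has 2 equally likely choices, so probability 1/2; weight (6/11)·(1/2) = 3/11.
If it is in chest 2 (prior 1/11): the guide has 2 equally likely choices, so probability 1/2; weight (1/11)·(1/2) = 1/22.
If it is in chest 3 (prior 2/11): the guide has 3 equally likely choices, so probability 1/3; weight (2/11)·(1/3) = 2/33.
If it is in chest 4 (prior 2/11): the guide opened chest 4, so this case is ruled out; weight (2/11)·0 = 0.
The weights sum to 25/66.
So P(the ruby in chest 2 | the guide opened chest 4) = (1/22) / (25/66) = 3/25.

3/25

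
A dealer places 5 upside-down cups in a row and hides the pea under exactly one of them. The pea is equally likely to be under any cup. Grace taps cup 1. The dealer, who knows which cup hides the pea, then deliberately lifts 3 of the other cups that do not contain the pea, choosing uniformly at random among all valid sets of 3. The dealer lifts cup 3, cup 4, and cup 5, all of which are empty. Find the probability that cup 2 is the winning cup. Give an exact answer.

Consider each possible location of the pea in turn.
If it is under cup 1 (prior 1/5): the dealer has 4 equally likely choices, so probability 1/4; weight (1/5)·(1/4) = 1/20.
If it is under cup 2 (prior 1/5): the dealer has no choice, probability 1; weight (1/5)·1 = 1/5.
If it is under any of cups 3, 4, and 5 (prior 1/5 each): that cup was opened and seen not to hold the prize — ruled out; weight (1/5)·0 = 0 each.
The weights sum to 1/4.
So P(the pea under cup 2 | the dealer opened cup 3, cup 4, and cup 5) = (1/5) / (1/4) = 4/5.

4/5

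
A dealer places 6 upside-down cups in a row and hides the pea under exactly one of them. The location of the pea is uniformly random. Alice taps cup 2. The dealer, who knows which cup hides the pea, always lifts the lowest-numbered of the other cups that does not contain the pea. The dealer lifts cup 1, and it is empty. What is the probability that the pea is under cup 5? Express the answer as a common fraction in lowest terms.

Condition on the true location of the pea.
If it is under cup 1 (prior 1/6): the dealer opened cup 1, so this case is ruled out; weight (1/6)·0 = 0.
If it is under any of cups 2, 3, 4, 5, and 6 (prior 1/6 each): cup 1 is the lowest-numbered option available, probability 1; weight (1/6)·1 = 1/6 each.
The weights sum to 5/6.
So P(the pea under cup 5 | the dealer opened cup 1) = (1/6) / (5/6) = 1/5.

1/5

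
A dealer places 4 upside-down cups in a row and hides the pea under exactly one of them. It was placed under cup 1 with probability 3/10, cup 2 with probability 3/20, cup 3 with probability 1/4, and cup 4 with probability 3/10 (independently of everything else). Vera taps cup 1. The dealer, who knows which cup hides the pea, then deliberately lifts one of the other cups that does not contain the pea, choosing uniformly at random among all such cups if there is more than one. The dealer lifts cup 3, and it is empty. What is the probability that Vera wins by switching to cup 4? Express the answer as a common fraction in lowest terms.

6/13

Consider each possible location of the pea in turn.
If it is under cup 1 (prior 3/10): the dealer has 3 equally likely choices, so probability 1/3; weight (3/10)·(1/3) = 1/10.
If it is under cup 2 (prior 3/20): the dealer has 2 equally likely choices, so probability 1/2; weight (3/20)·(1/2) = 3/40.
If it is under cup 3 (prior 1/4): the dealer opened cup 3, so this case is ruled out; weight (1/4)·0 = 0.
If it is under cup 4 (prior 3/10): the dealer has 2 equally likely choices, so probability 1/2; weight (3/10)·(1/2) = 3/20.
The weights sum to 13/40.
So P(the pea under cup 4 | the dealer opened cup 3) = (3/20) / (13/40) = 6/13.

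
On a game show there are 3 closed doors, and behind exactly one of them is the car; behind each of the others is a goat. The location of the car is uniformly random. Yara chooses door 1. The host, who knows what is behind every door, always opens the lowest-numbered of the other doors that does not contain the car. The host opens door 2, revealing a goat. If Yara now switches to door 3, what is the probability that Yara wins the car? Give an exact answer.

1/2

Consider each possible location of the car in turn.
If it is behind either of doors 1 and 3 (prior 1/3 each): door 2 is the lowest-numbered option available, probability 1; weight (1/3)·1 = 1/3 each.
If it is behind door 2 (prior 1/3): the host opened door 2, so this case is ruled out; weight (1/3)·0 = 0.
The weights sum to 2/3.
So P(the car behind door 3 | the host opened door 2) = (1/3) / (2/3) = 1/2.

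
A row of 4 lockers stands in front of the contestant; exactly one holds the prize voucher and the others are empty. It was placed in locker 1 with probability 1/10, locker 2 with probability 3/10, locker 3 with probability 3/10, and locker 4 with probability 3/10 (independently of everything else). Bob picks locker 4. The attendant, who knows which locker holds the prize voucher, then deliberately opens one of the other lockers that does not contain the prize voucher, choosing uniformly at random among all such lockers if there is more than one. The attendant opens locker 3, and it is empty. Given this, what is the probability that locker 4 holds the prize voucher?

Condition on the true location of the prize voucher.
If it is in locker 1 (prior 1/10): the attendant has 2 equally likely choices, so probability 1/2; weight (1/10)·(1/2) = 1/20.
If it is in locker 2 (prior 3/10): the attendant has 2 equally likely choices, so probability 1/2; weight (3/10)·(1/2) = 3/20.
If it is in locker 3 (prior 3/10): the attendant opened locker 3, so this case is ruled out; weight (3/10)·0 = 0.
If it is in locker 4 (prior 3/10): the attendant has 3 equally likely choices, so probability 1/3; weight (3/10)·(1/3) = 1/10.
The weights sum to 3/10.
So P(the prize voucher in locker 4 | the attendant opened locker 3) = (1/10) / (3/10) = 1/3.

1/3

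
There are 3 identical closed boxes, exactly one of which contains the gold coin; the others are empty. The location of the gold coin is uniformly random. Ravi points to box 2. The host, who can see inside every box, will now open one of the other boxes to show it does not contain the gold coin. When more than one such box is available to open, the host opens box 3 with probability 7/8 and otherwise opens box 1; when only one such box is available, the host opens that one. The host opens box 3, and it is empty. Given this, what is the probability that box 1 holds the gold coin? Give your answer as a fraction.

8/15

Condition on the true location of the gold coin.
If it is in box 1 (prior 1/3): only box 3 is available, probability 1; weight (1/3)·1 = 1/3.
If it is in box 2 (prior 1/3): box 3 is available, opened with probability 7/8; weight (1/3)·(7/8) = 7/24.
If it is in box 3 (prior 1/3): the host opened box 3, so this case is ruled out; weight (1/3)·0 = 0.
The weights sum to 5/8.
So P(the gold coin in box 1 | the host opened box 3) = (1/3) / (5/8) = 8/15.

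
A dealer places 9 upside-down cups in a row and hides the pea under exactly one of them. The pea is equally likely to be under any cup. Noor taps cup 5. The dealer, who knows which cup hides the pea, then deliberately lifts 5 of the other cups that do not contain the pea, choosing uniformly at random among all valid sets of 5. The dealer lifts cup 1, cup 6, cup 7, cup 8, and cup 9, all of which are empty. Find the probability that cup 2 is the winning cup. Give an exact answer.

8/27

Condition on the true location of the pea.
If it is under any of cups 1, 6, 7, 8, and 9 (prior 1/9 each): that cup was opened and seen not to hold the prize — ruled out; weight (1/9)·0 = 0 each.
If it is under any of cups 2, 3, and 4 (prior 1/9 each): the dealer has 21 equally likely choices, so probability 1/21; weight (1/9)·(1/21) = 1/189 each.
If it is under cup 5 (prior 1/9): the dealer has 56 equally likely choices, so probability 1/56; weight (1/9)·(1/56) = 1/504.
The weights sum to 1/56.
So P(the pea under cup 2 | the dealer opened cup 1, cup 6, cup 7, cup 8, and cup 9) = (1/189) / (1/56) = 8/27.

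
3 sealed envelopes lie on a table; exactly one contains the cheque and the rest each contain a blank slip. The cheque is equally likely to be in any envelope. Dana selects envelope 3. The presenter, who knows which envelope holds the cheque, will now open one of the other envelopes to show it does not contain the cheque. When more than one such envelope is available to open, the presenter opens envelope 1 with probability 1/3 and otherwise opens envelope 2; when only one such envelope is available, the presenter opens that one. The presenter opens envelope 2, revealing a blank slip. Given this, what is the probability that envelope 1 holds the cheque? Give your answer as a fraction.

3/5

Condition on the true location of the cheque.
If it is in envelope 1 (prior 1/3): only envelope 2 is available, probability 1; weight (1/3)·1 = 1/3.
If it is in envelope 2 (prior 1/3): the presenter opened envelope 2, so this case is ruled out; weight (1/3)·0 = 0.
If it is in envelope 3 (prior 1/3): envelope 1 is available but not opened, probability 2/3; weight (1/3)·(2/3) = 2/9.
The weights sum to 5/9.
So P(the cheque in envelope 1 | the presenter opened envelope 2) = (1/3) / (5/9) = 3/5.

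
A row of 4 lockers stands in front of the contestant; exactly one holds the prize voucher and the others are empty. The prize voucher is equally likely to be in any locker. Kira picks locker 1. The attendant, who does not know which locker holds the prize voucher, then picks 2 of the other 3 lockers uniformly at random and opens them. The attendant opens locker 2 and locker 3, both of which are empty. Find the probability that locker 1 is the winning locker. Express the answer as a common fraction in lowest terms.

1/2

Apply Bayes' rule, conditioning on where the prize voucher actually is.
If it is in either of lockers 1 and 4 (prior 1/4 each): the attendant picks exactly this set with probability 1/3 regardless, and none is the prize; weight (1/4)·(1/3) = 1/12 each.
If it is in either of lockers 2 and 3 (prior 1/4 each): that locker was opened and seen not to hold the prize — ruled out; weight (1/4)·0 = 0 each.
The weights sum to 1/6.
So P(the prize voucher in locker 1 | the attendant opened locker 2 and locker 3) = (1/12) / (1/6) = 1/2.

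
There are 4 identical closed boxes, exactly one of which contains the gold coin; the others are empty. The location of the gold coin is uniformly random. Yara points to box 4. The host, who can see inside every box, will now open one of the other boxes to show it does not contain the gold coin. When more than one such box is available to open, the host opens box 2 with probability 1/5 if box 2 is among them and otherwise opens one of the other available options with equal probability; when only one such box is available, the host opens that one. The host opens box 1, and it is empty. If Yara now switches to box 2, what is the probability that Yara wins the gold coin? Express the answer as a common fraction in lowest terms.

5/17

Condition on the true location of the gold coin.
If it is in box 1 (prior 1/4): the host opened box 1, so this case is ruled out; weight (1/4)·0 = 0.
If it is in box 2 (prior 1/4): box 2 holds the prize so is unavailable; the host chooses uniformly among the 2 others, probability 1/2; weight (1/4)·(1/2) = 1/8.
If it is in box 3 (prior 1/4): box 2 is available but not opened, probability 4/5; weight (1/4)·(4/5) = 1/5.
If it is in box 4 (prior 1/4): box 2 is available but not opened; box 1 gets probability (1 − 1/5)/2 = 2/5; weight (1/4)·(2/5) = 1/10.
The weights sum to 17/40.
So P(the gold coin in box 2 | the host opened box 1) = (1/8) / (17/40) = 5/17.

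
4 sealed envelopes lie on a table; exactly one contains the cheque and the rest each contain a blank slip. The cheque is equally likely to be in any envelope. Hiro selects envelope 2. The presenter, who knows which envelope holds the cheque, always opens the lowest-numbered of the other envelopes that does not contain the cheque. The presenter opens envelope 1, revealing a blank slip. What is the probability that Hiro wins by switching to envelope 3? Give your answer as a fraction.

1/3

Apply Bayes' rule, conditioning on where the cheque actually is.
If it is in envelope 1 (prior 1/4): the presenter opened envelope 1, so this case is ruled out; weight (1/4)·0 = 0.
If it is in any of envelopes 2, 3, and 4 (prior 1/4 each): envelope 1 is the lowest-numbered option available, probability 1; weight (1/4)·1 = 1/4 each.
The weights sum to 3/4.
So P(the cheque in envelope 3 | the presenter opened envelope 1) = (1/4) / (3/4) = 1/3.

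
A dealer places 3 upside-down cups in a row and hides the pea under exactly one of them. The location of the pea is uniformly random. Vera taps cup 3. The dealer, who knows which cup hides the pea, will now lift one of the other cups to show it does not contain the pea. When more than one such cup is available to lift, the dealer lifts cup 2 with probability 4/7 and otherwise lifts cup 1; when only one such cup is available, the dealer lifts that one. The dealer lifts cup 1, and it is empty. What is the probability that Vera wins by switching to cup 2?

Condition on the true location of the pea.
If it is under cup 1 (prior 1/3): the dealer opened cup 1, so this case is ruled out; weight (1/3)·0 = 0.
If it is under cup 2 (prior 1/3): only cup 1 is available, probability 1; weight (1/3)·1 = 1/3.
If it is under cup 3 (prior 1/3): cup 2 is available but not opened, probability 3/7; weight (1/3)·(3/7) = 1/7.
The weights sum to 10/21.
So P(the pea under cup 2 | the dealer opened cup 1) = (1/3) / (10/21) = 7/10.

7/10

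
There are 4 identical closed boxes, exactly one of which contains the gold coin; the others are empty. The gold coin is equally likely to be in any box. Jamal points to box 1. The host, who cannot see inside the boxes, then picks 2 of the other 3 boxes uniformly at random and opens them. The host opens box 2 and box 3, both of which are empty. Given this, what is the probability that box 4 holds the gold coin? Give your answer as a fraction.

Apply Bayes' rule, conditioning on where the gold coin actually is.
If it is in either of boxes 1 and 4 (prior 1/4 each): the host picks exactly this set with probability 1/3 regardless, and none is the prize; weight (1/4)·(1/3) = 1/12 each.
If it is in either of boxes 2 and 3 (prior 1/4 each): that box was opened and seen not to hold the prize — ruled out; weight (1/4)·0 = 0 each.
The weights sum to 1/6.
So P(the gold coin in box 4 | the host opened box 2 and box 3) = (1/12) / (1/6) = 1/2.

1/2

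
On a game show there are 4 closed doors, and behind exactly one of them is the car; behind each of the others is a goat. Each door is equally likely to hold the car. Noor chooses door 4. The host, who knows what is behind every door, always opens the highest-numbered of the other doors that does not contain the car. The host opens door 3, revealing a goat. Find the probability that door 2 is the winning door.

1/3

Apply Bayes' rule, conditioning on where the car actually is.
If it is behind any of doors 1, 2, and 4 (prior 1/4 each): door 3 is the highest-numbered option available, probability 1; weight (1/4)·1 = 1/4 each.
If it is behind door 3 (prior 1/4): the host opened door 3, so this case is ruled out; weight (1/4)·0 = 0.
The weights sum to 3/4.
So P(the car behind door 2 | the host opened door 3) = (1/4) / (3/4) = 1/3.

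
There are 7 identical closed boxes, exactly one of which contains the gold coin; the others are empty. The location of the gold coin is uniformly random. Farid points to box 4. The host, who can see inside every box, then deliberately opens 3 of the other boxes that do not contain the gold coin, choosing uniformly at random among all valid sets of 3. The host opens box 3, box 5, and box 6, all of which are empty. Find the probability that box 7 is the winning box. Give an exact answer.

Condition on the true location of the gold coin.
If it is in any of boxes 1, 2, and 7 (prior 1/7 each): the host has 10 equally likely choices, so probability 1/10; weight (1/7)·(1/10) = 1/70 each.
If it is in any of boxes 3, 5, and 6 (prior 1/7 each): that box was opened and seen not to hold the prize — ruled out; weight (1/7)·0 = 0 each.
If it is in box 4 (prior 1/7): the host has 20 equally likely choices, so probability 1/20; weight (1/7)·(1/20) = 1/140.
The weights sum to 1/20.
So P(the gold coin in box 7 | the host opened box 3, box 5, and box 6) = (1/70) / (1/20) = 2/7.

2/7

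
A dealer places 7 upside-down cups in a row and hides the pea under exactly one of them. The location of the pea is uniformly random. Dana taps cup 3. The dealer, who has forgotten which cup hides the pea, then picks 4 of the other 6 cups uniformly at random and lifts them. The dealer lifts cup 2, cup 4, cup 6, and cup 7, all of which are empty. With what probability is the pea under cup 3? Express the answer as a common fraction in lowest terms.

1/3

Condition on the true location of the pea.
If it is under any of cups 1, 3, and 5 (prior 1/7 each): the dealer picks exactly this set with probability 1/15 regardless, and none is the prize; weight (1/7)·(1/15) = 1/105 each.
If it is under any of cups 2, 4, 6, and 7 (prior 1/7 each): that cup was opened and seen not to hold the prize — ruled out; weight (1/7)·0 = 0 each.
The weights sum to 1/35.
So P(the pea under cup 3 | the dealer opened cup 2, cup 4, cup 6, and cup 7) = (1/105) / (1/35) = 1/3.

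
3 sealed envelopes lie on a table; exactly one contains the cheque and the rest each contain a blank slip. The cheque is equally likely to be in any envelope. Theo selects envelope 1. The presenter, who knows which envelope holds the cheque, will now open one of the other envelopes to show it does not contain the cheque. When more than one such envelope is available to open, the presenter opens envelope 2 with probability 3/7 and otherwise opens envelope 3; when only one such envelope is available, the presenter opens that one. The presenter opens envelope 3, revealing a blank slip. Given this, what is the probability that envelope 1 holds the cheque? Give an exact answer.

Apply Bayes' rule, conditioning on where the cheque actually is.
If it is in envelope 1 (prior 1/3): envelope 2 is available but not opened, probability 4/7; weight (1/3)·(4/7) = 4/21.
If it is in envelope 2 (prior 1/3): only envelope 3 is available, probability 1; weight (1/3)·1 = 1/3.
If it is in envelope 3 (prior 1/3): the presenter opened envelope 3, so this case is ruled out; weight (1/3)·0 = 0.
The weights sum to 11/21.
So P(the cheque in envelope 1 | the presenter opened envelope 3) = (4/21) / (11/21) = 4/11.

4/11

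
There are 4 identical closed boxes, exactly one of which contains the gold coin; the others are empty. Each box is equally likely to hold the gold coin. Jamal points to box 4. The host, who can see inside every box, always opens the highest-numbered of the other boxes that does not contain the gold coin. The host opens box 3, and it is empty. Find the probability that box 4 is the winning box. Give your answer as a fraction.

1/3

Condition on the true location of the gold coin.
If it is in any of boxes 1, 2, and 4 (prior 1/4 each): box 3 is the highest-numbered option available, probability 1; weight (1/4)·1 = 1/4 each.
If it is in box 3 (prior 1/4): the host opened box 3, so this case is ruled out; weight (1/4)·0 = 0.
The weights sum to 3/4.
So P(the gold coin in box 4 | the host opened box 3) = (1/4) / (3/4) = 1/3.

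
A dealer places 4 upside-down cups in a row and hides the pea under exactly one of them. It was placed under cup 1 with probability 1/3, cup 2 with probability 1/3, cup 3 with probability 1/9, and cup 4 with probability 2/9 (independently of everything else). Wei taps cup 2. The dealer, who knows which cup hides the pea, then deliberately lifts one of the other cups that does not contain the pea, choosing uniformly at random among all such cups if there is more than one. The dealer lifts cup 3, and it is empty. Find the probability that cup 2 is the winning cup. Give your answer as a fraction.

Consider each possible location of the pea in turn.
If it is under cup 1 (prior 1/3): the dealer has 2 equally likely choices, so probability 1/2; weight (1/3)·(1/2) = 1/6.
If it is under cup 2 (prior 1/3): the dealer has 3 equally likely choices, so probability 1/3; weight (1/3)·(1/3) = 1/9.
If it is under cup 3 (prior 1/9): the dealer opened cup 3, so this case is ruled out; weight (1/9)·0 = 0.
If it is under cup 4 (prior 2/9): the dealer has 2 equally likely choices, so probability 1/2; weight (2/9)·(1/2) = 1/9.
The weights sum to 7/18.
So P(the pea under cup 2 | the dealer opened cup 3) = (1/9) / (7/18) = 2/7.

2/7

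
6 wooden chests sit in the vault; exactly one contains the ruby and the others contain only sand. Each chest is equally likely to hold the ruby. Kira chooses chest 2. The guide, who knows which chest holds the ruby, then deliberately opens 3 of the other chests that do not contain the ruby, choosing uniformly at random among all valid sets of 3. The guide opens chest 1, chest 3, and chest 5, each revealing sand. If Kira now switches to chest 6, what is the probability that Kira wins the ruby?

Consider each possible location of the ruby in turn.
If it is in any of chests 1, 3, and 5 (prior 1/6 each): that chest was opened and seen not to hold the prize — ruled out; weight (1/6)·0 = 0 each.
If it is in chest 2 (prior 1/6): the guide has 10 equally likely choices, so probability 1/10; weight (1/6)·(1/10) = 1/60.
If it is in either of chests 4 and 6 (prior 1/6 each): the guide has 4 equally likely choices, so probability 1/4; weight (1/6)·(1/4) = 1/24 each.
The weights sum to 1/10.
So P(the ruby in chest 6 | the guide opened chest 1, chest 3, and chest 5) = (1/24) / (1/10) = 5/12.

5/12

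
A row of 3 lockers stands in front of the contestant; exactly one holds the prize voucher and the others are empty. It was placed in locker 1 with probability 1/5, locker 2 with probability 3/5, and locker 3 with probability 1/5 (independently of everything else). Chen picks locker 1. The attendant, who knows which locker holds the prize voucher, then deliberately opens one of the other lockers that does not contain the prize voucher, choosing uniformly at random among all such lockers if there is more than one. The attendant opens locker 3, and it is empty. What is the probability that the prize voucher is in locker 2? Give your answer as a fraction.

6/7

Apply Bayes' rule, conditioning on where the prize voucher actually is.
If it is in locker 1 (prior 1/5): the attendant has 2 equally likely choices, so probability 1/2; weight (1/5)·(1/2) = 1/10.
If it is in locker 2 (prior 3/5): the attendant has no choice, probability 1; weight (3/5)·1 = 3/5.
If it is in locker 3 (prior 1/5): the attendant opened locker 3, so this case is ruled out; weight (1/5)·0 = 0.
The weights sum to 7/10.
So P(the prize voucher in locker 2 | the attendant opened locker 3) = (3/5) / (7/10) = 6/7.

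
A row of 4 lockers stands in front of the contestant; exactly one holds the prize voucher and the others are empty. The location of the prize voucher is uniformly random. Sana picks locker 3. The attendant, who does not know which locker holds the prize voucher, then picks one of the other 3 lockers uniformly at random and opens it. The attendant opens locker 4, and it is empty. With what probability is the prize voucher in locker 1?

Condition on the true location of the prize voucher.
If it is in any of lockers 1, 2, and 3 (prior 1/4 each): the attendant picks locker 4 with probability 1/3 regardless, and it is not the prize; weight (1/4)·(1/3) = 1/12 each.
If it is in locker 4 (prior 1/4): the attendant opened locker 4, so this case is ruled out; weight (1/4)·0 = 0.
The weights sum to 1/4.
So P(the prize voucher in locker 1 | the attendant opened locker 4) = (1/12) / (1/4) = 1/3.

1/3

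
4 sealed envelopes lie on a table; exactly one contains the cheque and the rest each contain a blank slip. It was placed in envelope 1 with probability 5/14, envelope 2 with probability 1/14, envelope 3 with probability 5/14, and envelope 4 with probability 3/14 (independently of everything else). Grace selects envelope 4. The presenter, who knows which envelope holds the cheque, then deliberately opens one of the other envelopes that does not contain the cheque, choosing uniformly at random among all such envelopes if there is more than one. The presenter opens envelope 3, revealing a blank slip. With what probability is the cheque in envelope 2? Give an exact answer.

Consider each possible location of the cheque in turn.
If it is in envelope 1 (prior 5/14): the presenter has 2 equally likely choices, so probability 1/2; weight (5/14)·(1/2) = 5/28.
If it is in envelope 2 (prior 1/14): the presenter has 2 equally likely choices, so probability 1/2; weight (1/14)·(1/2) = 1/28.
If it is in envelope 3 (prior 5/14): the presenter opened envelope 3, so this case is ruled out; weight (5/14)·0 = 0.
If it is in envelope 4 (prior 3/14): the presenter has 3 equally likely choices, so probability 1/3; weight (3/14)·(1/3) = 1/14.
The weights sum to 2/7.
So P(the cheque in envelope 2 | the presenter opened envelope 3) = (1/28) / (2/7) = 1/8.

1/8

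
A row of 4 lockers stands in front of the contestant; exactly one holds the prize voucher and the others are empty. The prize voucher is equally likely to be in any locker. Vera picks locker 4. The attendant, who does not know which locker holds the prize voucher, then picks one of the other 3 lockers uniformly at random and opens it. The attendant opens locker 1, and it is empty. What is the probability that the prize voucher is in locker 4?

1/3

Consider each possible location of the prize voucher in turn.
If it is in locker 1 (prior 1/4): the attendant opened locker 1, so this case is ruled out; weight (1/4)·0 = 0.
If it is in any of lockers 2, 3, and 4 (prior 1/4 each): the attendant picks locker 1 with probability 1/3 regardless, and it is not the prize; weight (1/4)·(1/3) = 1/12 each.
The weights sum to 1/4.
So P(the prize voucher in locker 4 | the attendant opened locker 1) = (1/12) / (1/4) = 1/3.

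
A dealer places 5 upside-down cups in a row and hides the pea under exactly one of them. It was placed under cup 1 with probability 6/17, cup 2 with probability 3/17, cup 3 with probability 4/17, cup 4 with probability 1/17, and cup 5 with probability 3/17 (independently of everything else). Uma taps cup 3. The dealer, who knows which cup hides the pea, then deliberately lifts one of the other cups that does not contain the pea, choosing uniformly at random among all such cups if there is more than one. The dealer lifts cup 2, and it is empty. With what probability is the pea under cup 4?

Apply Bayes' rule, conditioning on where the pea actually is.
If it is under cup 1 (prior 6/17): the dealer has 3 equally likely choices, so probability 1/3; weight (6/17)·(1/3) = 2/17.
If it is under cup 2 (prior 3/17): the dealer opened cup 2, so this case is ruled out; weight (3/17)·0 = 0.
If it is under cup 3 (prior 4/17): the dealer has 4 equally likely choices, so probability 1/4; weight (4/17)·(1/4) = 1/17.
If it is under cup 4 (prior 1/17): the dealer has 3 equally likely choices, so probability 1/3; weight (1/17)·(1/3) = 1/51.
If it is under cup 5 (prior 3/17): the dealer has 3 equally likely choices, so probability 1/3; weight (3/17)·(1/3) = 1/17.
The weights sum to 13/51.
So P(the pea under cup 4 | the dealer opened cup 2) = (1/51) / (13/51) = 1/13.

1/13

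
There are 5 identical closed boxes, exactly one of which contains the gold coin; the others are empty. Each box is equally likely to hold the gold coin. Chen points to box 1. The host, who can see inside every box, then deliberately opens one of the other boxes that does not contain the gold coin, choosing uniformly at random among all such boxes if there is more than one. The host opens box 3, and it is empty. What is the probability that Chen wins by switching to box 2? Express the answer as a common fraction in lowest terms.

Condition on the true location of the gold coin.
If it is in box 1 (prior 1/5): the host has 4 equally likely choices, so probability 1/4; weight (1/5)·(1/4) = 1/20.
If it is in any of boxes 2, 4, and 5 (prior 1/5 each): the host has 3 equally likely choices, so probability 1/3; weight (1/5)·(1/3) = 1/15 each.
If it is in box 3 (prior 1/5): the host opened box 3, so this case is ruled out; weight (1/5)·0 = 0.
The weights sum to 1/4.
So P(the gold coin in box 2 | the host opened box 3) = (1/15) / (1/4) = 4/15.

4/15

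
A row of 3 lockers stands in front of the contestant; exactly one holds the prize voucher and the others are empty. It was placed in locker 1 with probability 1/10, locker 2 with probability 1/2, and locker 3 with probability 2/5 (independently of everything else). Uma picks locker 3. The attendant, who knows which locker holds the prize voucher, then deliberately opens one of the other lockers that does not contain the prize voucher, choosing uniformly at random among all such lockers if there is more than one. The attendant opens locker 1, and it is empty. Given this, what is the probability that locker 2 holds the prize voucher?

Apply Bayes' rule, conditioning on where the prize voucher actually is.
If it is in locker 1 (prior 1/10): the attendant opened locker 1, so this case is ruled out; weight (1/10)·0 = 0.
If it is in locker 2 (prior 1/2): the attendant has no choice, probability 1; weight (1/2)·1 = 1/2.
If it is in locker 3 (prior 2/5): the attendant has 2 equally likely choices, so probability 1/2; weight (2/5)·(1/2) = 1/5.
The weights sum to 7/10.
So P(the prize voucher in locker 2 | the attendant opened locker 1) = (1/2) / (7/10) = 5/7.

5/7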